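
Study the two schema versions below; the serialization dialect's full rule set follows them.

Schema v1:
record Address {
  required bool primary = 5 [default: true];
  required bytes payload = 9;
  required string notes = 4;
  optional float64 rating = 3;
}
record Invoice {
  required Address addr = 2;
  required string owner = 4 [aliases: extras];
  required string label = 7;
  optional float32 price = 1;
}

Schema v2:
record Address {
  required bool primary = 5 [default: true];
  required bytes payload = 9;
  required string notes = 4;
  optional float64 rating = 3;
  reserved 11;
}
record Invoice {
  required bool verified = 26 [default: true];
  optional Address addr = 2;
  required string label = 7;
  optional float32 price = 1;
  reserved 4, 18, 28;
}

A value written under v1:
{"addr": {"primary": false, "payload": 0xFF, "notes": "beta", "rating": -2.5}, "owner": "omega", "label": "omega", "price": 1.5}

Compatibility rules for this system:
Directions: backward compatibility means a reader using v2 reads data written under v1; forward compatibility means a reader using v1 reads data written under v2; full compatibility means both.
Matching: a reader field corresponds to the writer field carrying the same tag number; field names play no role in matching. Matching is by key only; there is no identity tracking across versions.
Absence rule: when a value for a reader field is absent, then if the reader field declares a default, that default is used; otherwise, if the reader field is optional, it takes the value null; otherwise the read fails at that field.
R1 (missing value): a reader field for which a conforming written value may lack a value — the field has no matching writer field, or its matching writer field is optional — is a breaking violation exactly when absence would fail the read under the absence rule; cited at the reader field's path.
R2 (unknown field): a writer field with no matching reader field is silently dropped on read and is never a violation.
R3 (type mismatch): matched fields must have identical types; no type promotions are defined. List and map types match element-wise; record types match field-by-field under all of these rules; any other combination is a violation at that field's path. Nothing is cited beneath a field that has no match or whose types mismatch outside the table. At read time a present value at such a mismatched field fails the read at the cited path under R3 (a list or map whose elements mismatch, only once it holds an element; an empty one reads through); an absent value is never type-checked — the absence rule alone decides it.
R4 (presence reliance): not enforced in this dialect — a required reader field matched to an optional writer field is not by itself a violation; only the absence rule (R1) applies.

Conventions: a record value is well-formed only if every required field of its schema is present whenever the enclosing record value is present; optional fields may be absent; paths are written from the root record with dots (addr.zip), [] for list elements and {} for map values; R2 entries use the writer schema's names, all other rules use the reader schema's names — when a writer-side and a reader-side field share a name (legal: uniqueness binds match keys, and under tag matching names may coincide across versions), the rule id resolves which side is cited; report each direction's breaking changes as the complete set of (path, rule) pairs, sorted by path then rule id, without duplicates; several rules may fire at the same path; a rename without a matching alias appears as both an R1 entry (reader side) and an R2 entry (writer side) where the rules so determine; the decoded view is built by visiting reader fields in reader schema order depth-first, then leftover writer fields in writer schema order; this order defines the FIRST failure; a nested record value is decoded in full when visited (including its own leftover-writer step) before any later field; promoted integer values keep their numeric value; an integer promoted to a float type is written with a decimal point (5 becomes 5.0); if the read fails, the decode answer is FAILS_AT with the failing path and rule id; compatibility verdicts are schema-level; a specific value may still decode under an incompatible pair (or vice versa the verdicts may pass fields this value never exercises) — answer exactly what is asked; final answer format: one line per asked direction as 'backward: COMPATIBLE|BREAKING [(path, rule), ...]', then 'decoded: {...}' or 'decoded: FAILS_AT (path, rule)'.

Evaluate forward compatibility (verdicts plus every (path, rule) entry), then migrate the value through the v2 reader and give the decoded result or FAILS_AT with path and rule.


arrows below run writer -> reader for Invoice
forward pass over Invoice, reader schema v1, writer schema v2:
  addr <- addr (Address -> Address, writer optional)
  owner: no writer-side match
  label <- label (string -> string, writer required)
  price <- price (float32 -> float32, writer optional)
  writer verified: unknown to reader
  addr.primary <- addr.primary (bool -> bool, writer required)
  addr.payload <- addr.payload (bytes -> bytes, writer required)
  addr.notes <- addr.notes (string -> string, writer required)
  addr.rating <- addr.rating (float64 -> float64, writer optional)
  rule R1 violated at addr
  rule R1 violated at owner
  forward on Invoice therefore BREAKING (2)
decode (reader v2):
  verified := true (missing; default applied)
  addr.primary := false
  addr.payload := 0xFF
  addr.notes := "beta"
  addr.rating := -2.5
  label := "omega"
  price := 1.5
  writer owner: no reader field; dropped
  => decoded: {"verified": true, "addr": {"primary": false, "payload": 0xFF, "notes": "beta", "rating": -2.5}, "label": "omega", "price": 1.5}

forward: BREAKING [(addr, R1), (owner, R1)]; decoded: {"verified": true, "addr": {"primary": false, "payload": 0xFF, "notes": "beta", "rating": -2.5}, "label": "omega", "price": 1.5}


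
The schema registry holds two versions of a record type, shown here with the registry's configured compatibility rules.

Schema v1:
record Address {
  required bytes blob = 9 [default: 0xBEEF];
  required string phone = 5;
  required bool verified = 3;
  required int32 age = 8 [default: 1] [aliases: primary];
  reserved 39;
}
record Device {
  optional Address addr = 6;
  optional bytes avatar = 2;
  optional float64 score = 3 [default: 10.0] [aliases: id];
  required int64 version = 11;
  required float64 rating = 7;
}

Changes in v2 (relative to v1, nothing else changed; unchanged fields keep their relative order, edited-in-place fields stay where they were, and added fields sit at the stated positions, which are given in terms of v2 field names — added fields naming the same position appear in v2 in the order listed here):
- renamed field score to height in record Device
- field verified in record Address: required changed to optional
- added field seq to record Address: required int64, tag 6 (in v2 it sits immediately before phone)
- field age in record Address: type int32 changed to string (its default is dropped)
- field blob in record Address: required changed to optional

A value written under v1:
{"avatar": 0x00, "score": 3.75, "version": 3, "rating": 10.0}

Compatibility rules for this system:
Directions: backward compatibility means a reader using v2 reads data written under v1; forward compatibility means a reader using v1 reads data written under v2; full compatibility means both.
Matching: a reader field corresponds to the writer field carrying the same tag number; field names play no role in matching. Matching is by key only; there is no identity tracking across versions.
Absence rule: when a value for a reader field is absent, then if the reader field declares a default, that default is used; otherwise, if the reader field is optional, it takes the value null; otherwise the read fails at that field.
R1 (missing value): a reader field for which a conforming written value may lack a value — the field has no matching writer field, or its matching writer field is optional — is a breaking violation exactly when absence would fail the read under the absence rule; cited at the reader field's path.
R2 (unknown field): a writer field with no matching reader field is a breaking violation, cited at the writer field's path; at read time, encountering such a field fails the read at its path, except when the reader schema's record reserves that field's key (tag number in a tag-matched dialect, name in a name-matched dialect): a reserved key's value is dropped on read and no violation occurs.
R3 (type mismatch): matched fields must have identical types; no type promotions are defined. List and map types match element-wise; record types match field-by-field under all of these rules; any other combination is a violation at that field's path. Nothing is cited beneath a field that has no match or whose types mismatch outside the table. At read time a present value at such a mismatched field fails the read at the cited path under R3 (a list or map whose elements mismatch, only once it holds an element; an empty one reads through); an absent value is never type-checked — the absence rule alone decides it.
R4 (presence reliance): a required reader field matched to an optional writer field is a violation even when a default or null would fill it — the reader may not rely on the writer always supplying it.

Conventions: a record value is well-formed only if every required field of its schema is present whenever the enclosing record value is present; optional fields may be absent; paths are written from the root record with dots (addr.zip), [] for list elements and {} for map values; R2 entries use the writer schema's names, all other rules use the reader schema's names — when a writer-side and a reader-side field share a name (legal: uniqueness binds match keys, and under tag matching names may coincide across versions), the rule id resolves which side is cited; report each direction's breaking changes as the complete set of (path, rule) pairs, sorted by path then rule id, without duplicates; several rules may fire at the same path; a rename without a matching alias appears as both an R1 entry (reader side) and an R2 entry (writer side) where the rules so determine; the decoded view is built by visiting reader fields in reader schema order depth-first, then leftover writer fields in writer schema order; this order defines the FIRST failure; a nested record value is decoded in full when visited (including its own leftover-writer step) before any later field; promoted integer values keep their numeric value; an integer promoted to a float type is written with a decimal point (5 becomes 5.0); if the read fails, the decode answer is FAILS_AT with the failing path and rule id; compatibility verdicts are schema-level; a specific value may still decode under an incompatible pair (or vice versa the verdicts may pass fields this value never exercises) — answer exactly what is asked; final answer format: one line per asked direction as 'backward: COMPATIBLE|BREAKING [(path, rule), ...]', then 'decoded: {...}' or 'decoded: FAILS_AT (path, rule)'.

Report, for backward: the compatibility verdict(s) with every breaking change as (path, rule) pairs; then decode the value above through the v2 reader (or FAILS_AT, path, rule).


each type pair in Device: writer, then reader
backward on Device — v2 reading data written by v1:
  addr: paired with writer addr (Address -> Address; writer optional)
  avatar: paired with writer avatar (bytes -> bytes; writer optional)
  height: paired with writer score (float64 -> float64; writer optional)
  version: paired with writer version (int64 -> int64; writer required)
  rating: paired with writer rating (float64 -> float64; writer required)
  addr.blob: paired with writer addr.blob (bytes -> bytes; writer required)
  no writer field matches reader addr.seq
  addr.phone: paired with writer addr.phone (string -> string; writer required)
  addr.verified: paired with writer addr.verified (bool -> bool; writer required)
  addr.age: paired with writer addr.age (int32 -> string; writer required)
  rule R3 violated at addr.age
  rule R1 violated at addr.seq
  => 2 violation(s): backward is BREAKING for Device
decoding the Device value with the v2 reader:
  addr := null (not supplied -> null)
  avatar := 0x00
  height := 3.75 (from writer score)
  version := 3
  rating := 10.0
  => decoded: {"addr": null, "avatar": 0x00, "height": 3.75, "version": 3, "rating": 10.0}
ruling out the remaining Device differences:
  field verified in record Address: required changed to optional -> affects forward compatibility only, which is not asked
  field blob in record Address: required changed to optional -> affects forward compatibility only, which is not asked

backward: BREAKING [(addr.age, R3), (addr.seq, R1)]; decoded: {"addr": null, "avatar": 0x00, "height": 3.75, "version": 3, "rating": 10.0}


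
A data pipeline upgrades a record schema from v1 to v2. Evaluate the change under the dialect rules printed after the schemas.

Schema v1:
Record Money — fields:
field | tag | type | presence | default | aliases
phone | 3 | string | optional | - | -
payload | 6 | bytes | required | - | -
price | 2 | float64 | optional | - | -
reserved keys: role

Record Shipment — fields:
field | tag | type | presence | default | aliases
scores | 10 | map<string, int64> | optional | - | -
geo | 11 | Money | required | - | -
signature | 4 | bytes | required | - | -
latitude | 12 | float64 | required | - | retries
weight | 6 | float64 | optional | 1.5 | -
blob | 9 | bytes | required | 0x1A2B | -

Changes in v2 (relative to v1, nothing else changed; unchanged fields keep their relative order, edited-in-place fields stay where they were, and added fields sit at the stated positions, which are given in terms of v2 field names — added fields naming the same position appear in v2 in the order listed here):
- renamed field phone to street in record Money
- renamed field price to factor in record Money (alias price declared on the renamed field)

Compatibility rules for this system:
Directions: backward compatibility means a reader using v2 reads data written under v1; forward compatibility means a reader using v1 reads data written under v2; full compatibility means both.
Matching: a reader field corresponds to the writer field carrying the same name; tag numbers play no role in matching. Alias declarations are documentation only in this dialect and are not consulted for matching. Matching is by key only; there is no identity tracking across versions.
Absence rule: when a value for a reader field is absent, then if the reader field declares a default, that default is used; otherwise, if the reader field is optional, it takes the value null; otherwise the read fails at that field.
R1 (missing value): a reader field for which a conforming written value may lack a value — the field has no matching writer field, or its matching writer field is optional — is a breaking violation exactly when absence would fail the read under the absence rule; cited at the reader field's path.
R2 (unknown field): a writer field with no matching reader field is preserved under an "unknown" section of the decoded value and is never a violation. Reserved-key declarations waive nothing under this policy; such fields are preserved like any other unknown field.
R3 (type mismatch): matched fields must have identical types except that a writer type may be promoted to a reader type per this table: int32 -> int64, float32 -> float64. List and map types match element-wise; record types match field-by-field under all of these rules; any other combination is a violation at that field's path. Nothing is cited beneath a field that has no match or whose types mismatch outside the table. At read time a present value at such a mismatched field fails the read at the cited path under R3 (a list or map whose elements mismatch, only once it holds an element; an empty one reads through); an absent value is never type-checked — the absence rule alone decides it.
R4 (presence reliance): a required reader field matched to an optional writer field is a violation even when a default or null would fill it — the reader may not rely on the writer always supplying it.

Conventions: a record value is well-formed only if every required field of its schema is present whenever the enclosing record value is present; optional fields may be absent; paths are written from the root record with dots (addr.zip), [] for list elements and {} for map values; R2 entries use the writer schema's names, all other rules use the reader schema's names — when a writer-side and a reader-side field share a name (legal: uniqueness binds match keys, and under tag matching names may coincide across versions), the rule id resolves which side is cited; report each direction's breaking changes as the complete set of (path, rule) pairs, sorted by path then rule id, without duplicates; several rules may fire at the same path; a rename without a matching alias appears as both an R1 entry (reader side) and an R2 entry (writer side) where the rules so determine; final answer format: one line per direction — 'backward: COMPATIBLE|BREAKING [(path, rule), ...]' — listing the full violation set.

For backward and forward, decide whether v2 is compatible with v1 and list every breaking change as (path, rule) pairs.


each type pair in Shipment: writer, then reader
backward for Shipment (reader v2, writer v1):
  scores: map<string, int64> -> map<string, int64>, writer optional; from scores
  geo: Money -> Money, writer required; from geo
  signature: bytes -> bytes, writer required; from signature
  latitude: float64 -> float64, writer required; from latitude
  weight: float64 -> float64, writer optional; from weight
  blob: bytes -> bytes, writer required; from blob
  geo.street: no writer match
  geo.payload: bytes -> bytes, writer required; from geo.payload
  geo.factor: no writer match
  leftover writer field: geo.phone
  leftover writer field: geo.price
  => no violations; backward on Shipment: COMPATIBLE
forward for Shipment (reader v1, writer v2):
  scores: map<string, int64> -> map<string, int64>, writer optional; from scores
  geo: Money -> Money, writer required; from geo
  signature: bytes -> bytes, writer required; from signature
  latitude: float64 -> float64, writer required; from latitude
  weight: float64 -> float64, writer optional; from weight
  blob: bytes -> bytes, writer required; from blob
  geo.phone: no writer match
  geo.payload: bytes -> bytes, writer required; from geo.payload
  geo.price: no writer match
  leftover writer field: geo.street
  leftover writer field: geo.factor
  => no violations; forward on Shipment: COMPATIBLE

backward: COMPATIBLE []; forward: COMPATIBLE []


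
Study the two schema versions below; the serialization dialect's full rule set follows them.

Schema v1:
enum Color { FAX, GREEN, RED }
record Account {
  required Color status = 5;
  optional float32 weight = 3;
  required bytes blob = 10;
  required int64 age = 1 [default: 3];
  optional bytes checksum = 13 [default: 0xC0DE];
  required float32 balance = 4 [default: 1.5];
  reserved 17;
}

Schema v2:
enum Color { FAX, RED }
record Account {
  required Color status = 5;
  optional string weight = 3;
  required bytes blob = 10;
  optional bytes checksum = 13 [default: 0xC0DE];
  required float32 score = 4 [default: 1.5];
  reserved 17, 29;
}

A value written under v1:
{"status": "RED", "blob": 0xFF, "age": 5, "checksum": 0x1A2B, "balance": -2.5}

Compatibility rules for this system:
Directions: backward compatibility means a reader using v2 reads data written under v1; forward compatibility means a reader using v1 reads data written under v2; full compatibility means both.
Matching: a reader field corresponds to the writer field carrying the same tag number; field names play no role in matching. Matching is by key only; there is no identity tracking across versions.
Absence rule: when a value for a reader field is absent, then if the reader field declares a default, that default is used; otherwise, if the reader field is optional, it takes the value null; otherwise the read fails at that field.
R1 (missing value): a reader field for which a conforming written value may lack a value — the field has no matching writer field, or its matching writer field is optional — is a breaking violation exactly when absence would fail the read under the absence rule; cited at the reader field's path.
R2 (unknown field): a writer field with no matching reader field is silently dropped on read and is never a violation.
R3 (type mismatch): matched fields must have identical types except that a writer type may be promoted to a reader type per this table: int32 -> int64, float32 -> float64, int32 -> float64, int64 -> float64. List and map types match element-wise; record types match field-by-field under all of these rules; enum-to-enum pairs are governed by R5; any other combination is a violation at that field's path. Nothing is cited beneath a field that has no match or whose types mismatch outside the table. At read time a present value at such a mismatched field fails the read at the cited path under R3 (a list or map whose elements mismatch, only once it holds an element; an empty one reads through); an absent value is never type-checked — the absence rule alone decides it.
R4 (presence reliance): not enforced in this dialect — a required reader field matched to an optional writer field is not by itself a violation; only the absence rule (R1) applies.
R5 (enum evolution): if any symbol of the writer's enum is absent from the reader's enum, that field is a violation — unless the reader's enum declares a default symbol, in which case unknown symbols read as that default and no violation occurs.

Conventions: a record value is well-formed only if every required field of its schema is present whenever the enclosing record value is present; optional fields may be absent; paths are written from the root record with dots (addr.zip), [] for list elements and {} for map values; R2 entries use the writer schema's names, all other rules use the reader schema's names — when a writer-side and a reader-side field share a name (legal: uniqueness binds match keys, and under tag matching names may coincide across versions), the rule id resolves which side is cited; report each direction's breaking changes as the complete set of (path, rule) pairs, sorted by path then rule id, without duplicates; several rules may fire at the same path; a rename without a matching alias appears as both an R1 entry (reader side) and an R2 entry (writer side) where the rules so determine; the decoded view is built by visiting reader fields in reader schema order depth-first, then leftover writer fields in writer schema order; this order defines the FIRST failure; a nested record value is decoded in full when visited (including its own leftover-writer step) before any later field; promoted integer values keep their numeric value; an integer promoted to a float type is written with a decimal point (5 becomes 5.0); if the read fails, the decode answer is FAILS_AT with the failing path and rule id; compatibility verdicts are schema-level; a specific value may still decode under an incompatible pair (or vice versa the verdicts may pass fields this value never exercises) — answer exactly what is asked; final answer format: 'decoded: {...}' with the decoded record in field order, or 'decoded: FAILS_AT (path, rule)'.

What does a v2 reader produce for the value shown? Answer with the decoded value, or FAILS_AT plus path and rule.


decoded: {"status": "RED", "weight": null, "blob": 0xFF, "checksum": 0x1A2B, "score": -2.5}

in Account below, arrows point writer -> reader
decode (reader v2):
  status := "RED"
  weight := null (absent, optional -> null)
  blob := 0xFF
  checksum := 0x1A2B
  score := -2.5 (from writer balance)
  writer age: unknown -> dropped
  => decoded: {"status": "RED", "weight": null, "blob": 0xFF, "checksum": 0x1A2B, "score": -2.5}
remaining Account differences; none change what is asked:
  enum Color (field status in record Account): symbol GREEN removed -> matters for Account compatibility verdicts, not for this value's decode
  field weight in record Account: type float32 changed to string -> matters for Account compatibility verdicts, not for this value's decode


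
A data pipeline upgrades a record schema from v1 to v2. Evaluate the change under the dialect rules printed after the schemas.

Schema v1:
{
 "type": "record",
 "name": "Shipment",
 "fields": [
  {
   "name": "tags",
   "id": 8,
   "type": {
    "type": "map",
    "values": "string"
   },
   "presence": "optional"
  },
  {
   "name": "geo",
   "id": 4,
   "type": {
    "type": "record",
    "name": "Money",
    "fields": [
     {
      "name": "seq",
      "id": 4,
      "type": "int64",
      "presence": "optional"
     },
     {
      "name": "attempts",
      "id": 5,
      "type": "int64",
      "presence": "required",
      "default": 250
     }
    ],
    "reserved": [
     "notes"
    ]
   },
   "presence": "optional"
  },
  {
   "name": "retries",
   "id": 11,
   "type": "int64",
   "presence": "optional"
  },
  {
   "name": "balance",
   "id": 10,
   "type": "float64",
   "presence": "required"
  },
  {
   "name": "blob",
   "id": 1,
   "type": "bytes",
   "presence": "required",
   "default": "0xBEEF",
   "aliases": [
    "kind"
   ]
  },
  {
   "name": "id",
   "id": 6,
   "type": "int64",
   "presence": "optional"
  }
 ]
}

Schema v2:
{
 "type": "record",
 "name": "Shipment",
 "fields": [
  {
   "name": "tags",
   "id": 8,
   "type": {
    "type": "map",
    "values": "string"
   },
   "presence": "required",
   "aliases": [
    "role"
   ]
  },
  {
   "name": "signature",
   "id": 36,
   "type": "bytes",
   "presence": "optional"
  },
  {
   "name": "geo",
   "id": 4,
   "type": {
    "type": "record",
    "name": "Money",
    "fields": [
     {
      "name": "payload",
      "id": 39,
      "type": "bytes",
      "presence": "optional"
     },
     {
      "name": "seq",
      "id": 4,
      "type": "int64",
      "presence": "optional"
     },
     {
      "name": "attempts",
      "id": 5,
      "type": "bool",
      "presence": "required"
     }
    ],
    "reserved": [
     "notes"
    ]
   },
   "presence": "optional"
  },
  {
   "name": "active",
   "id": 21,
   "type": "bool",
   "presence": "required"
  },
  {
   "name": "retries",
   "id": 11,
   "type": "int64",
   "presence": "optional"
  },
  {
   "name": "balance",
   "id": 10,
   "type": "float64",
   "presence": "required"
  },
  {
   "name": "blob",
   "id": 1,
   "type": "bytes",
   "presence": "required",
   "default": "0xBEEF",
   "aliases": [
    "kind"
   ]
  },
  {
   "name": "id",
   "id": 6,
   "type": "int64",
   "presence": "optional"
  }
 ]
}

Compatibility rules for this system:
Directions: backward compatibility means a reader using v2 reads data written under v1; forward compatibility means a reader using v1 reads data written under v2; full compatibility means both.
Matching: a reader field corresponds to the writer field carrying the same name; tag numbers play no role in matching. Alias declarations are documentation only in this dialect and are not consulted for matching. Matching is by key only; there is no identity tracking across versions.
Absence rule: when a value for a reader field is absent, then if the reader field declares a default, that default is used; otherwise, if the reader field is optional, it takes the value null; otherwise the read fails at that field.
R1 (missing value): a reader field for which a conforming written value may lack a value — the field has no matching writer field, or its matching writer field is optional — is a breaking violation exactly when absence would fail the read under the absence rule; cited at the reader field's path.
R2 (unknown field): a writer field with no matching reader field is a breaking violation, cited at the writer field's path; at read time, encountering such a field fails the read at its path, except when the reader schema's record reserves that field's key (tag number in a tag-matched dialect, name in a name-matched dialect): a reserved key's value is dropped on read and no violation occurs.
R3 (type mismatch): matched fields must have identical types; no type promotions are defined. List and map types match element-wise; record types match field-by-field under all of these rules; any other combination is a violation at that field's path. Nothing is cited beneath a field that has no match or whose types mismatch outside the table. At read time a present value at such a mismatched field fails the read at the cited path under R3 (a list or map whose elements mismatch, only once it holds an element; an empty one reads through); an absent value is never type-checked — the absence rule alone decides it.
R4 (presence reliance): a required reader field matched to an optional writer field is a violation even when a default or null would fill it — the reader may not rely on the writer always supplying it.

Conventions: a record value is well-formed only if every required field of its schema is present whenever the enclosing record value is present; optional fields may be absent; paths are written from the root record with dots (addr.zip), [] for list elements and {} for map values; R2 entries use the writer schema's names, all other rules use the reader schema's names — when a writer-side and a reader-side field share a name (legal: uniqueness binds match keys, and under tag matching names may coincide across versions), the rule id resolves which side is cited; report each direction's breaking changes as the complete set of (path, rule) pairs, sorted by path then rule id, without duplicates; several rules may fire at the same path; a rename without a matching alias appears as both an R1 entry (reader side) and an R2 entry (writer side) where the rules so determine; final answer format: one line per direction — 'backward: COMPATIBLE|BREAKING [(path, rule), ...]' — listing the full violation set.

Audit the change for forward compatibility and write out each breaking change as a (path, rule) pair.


the writer's type comes first in each Shipment pair
forward analysis of Shipment with v1 as reader and v2 as writer:
  tags: paired with writer tags (map<string, string> -> map<string, string>; writer required)
  geo: paired with writer geo (Money -> Money; writer optional)
  retries: paired with writer retries (int64 -> int64; writer optional)
  balance: paired with writer balance (float64 -> float64; writer required)
  blob: paired with writer blob (bytes -> bytes; writer required)
  id: paired with writer id (int64 -> int64; writer optional)
  leftover writer field: signature
  leftover writer field: active
  geo.seq: paired with writer geo.seq (int64 -> int64; writer optional)
  geo.attempts: paired with writer geo.attempts (bool -> int64; writer required)
  leftover writer field: geo.payload
  rule R2 violated at active
  rule R3 violated at geo.attempts
  rule R2 violated at geo.payload
  rule R2 violated at signature
  forward on Shipment therefore BREAKING (4)
ruling out the remaining Shipment differences:
  field tags in record Shipment: optional changed to required -> affects backward compatibility only, which is not asked

forward: BREAKING [(active, R2), (geo.attempts, R3), (geo.payload, R2), (signature, R2)]


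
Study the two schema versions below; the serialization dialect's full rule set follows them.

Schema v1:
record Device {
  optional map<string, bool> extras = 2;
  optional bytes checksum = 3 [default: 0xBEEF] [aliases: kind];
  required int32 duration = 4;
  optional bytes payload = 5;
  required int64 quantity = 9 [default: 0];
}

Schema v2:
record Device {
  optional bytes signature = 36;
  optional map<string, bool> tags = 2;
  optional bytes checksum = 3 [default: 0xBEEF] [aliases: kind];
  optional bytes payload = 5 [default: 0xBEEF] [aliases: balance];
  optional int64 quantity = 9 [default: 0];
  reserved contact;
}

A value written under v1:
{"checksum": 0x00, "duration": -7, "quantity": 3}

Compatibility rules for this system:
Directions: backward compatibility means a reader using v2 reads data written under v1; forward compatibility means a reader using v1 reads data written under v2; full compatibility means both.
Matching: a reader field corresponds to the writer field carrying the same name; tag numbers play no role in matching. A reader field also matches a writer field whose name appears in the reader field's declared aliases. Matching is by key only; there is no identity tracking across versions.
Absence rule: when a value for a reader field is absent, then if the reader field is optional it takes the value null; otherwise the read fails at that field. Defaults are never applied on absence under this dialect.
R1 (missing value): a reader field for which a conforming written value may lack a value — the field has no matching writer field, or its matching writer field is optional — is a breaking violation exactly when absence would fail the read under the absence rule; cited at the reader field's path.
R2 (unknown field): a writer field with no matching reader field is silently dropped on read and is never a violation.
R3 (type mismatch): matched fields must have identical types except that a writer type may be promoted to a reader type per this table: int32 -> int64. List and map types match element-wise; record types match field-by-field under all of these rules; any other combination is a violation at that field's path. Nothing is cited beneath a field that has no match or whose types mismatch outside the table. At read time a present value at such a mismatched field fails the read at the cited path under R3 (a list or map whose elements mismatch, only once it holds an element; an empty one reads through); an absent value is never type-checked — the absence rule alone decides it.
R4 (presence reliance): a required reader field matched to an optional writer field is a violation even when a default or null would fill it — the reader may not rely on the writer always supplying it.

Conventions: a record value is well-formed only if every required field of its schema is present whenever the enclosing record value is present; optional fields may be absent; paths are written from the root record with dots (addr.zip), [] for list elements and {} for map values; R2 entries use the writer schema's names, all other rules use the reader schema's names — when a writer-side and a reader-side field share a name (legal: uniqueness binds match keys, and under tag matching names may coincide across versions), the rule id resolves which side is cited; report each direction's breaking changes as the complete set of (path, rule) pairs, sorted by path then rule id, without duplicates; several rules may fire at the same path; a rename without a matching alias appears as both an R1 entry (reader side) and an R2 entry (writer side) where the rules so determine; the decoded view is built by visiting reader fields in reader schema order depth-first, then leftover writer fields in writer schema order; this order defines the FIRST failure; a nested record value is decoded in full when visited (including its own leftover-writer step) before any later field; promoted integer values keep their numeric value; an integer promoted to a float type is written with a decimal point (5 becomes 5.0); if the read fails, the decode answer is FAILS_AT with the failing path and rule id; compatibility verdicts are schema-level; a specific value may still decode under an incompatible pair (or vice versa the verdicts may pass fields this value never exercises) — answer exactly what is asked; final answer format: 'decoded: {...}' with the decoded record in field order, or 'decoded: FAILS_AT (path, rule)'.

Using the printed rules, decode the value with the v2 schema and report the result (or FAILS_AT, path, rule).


decoded: {"signature": null, "tags": null, "checksum": 0x00, "payload": null, "quantity": 3}

in Device below, arrows point writer -> reader
decoding the Device value with the v2 reader:
  signature := null (not supplied -> null)
  tags := null (not supplied -> null)
  checksum := 0x00
  payload := null (not supplied -> null)
  quantity := 3
  writer duration: unmatched, discarded
  => decoded: {"signature": null, "tags": null, "checksum": 0x00, "payload": null, "quantity": 3}
diffs on Device not affecting the asked answer:
  field quantity in record Device: required changed to optional -> schema-level compatibility only; this Device value's decode is unchanged
  field payload in record Device: default set to 0xBEEF -> no rule fires on it and the decoded Device view is identical with or without it


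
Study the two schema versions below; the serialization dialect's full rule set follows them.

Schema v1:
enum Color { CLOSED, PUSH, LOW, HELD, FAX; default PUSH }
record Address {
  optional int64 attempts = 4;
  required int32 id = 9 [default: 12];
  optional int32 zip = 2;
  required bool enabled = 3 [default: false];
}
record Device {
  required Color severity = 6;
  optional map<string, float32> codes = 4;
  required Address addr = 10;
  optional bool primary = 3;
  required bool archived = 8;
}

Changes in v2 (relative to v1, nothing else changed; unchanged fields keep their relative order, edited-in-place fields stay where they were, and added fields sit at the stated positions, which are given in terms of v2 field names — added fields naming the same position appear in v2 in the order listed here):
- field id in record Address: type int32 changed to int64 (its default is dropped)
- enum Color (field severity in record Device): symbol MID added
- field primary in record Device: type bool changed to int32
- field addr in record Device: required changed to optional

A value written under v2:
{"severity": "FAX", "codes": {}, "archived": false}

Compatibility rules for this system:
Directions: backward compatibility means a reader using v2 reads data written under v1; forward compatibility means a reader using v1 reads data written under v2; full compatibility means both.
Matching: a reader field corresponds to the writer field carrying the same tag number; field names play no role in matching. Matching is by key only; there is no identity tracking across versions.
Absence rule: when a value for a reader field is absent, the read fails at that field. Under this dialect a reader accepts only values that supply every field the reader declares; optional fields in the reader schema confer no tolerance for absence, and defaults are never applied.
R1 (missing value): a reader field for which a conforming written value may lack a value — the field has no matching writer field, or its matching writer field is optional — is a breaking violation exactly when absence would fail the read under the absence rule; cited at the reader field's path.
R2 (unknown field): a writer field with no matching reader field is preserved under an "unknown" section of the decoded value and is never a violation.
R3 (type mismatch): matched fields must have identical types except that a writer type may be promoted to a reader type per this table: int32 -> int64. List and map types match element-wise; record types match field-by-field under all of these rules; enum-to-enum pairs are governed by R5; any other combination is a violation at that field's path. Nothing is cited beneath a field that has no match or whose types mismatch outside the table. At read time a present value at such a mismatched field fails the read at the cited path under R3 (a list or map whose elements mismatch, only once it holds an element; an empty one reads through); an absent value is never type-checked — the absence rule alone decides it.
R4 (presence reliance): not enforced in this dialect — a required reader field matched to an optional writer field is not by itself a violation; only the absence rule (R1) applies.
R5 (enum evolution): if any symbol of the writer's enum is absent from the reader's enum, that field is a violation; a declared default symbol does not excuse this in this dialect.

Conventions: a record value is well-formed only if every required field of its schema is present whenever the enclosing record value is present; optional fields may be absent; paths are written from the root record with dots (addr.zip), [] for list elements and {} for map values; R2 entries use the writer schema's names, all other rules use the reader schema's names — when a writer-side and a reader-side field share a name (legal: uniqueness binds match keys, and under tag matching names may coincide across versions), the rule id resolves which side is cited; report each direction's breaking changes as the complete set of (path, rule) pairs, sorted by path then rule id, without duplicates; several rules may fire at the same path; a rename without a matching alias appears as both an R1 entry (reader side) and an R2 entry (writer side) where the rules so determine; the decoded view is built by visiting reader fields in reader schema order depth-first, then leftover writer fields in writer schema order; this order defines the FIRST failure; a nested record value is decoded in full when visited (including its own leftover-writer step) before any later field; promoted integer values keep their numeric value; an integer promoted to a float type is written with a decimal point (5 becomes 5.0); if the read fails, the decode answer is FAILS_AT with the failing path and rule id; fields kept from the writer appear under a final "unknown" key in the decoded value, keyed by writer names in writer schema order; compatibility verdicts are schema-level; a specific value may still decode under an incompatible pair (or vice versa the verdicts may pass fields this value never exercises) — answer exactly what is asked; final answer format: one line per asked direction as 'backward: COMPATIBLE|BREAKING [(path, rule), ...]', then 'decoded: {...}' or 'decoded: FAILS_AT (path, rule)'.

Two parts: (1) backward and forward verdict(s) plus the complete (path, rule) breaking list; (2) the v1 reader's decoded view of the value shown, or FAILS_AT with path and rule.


arrows below run writer -> reader for Device
backward on Device — v2 reading data written by v1:
  severity: Color -> Color, writer required; from severity
  codes: map<string, float32> -> map<string, float32>, writer optional; from codes
  addr: Address -> Address, writer required; from addr
  primary: bool -> int32, writer optional; from primary
  archived: bool -> bool, writer required; from archived
  addr.attempts: int64 -> int64, writer optional; from addr.attempts
  addr.id: int32 -> int64, writer required; from addr.id
  addr.zip: int32 -> int32, writer optional; from addr.zip
  addr.enabled: bool -> bool, writer required; from addr.enabled
  breaking: (addr.attempts, R1)
  breaking: (addr.zip, R1)
  breaking: (codes, R1)
  breaking: (primary, R1)
  breaking: (primary, R3)
  => backward verdict for Device: BREAKING, 5 violation(s)
forward on Device — v1 reading data written by v2:
  severity: Color -> Color, writer required; from severity
  codes: map<string, float32> -> map<string, float32>, writer optional; from codes
  addr: Address -> Address, writer optional; from addr
  primary: int32 -> bool, writer optional; from primary
  archived: bool -> bool, writer required; from archived
  addr.attempts: int64 -> int64, writer optional; from addr.attempts
  addr.id: int64 -> int32, writer required; from addr.id
  addr.zip: int32 -> int32, writer optional; from addr.zip
  addr.enabled: bool -> bool, writer required; from addr.enabled
  breaking: (addr, R1)
  breaking: (addr.attempts, R1)
  breaking: (addr.id, R3)
  breaking: (addr.zip, R1)
  breaking: (codes, R1)
  breaking: (primary, R1)
  breaking: (primary, R3)
  breaking: (severity, R5)
  => forward verdict for Device: BREAKING, 8 violation(s)
migrating the Device value to v1:
  severity := "FAX"
  codes := {}
  read fails at addr under R1 (no fill)
  => FAILS_AT (addr, R1)

backward: BREAKING [(addr.attempts, R1), (addr.zip, R1), (codes, R1), (primary, R1), (primary, R3)]; forward: BREAKING [(addr, R1), (addr.attempts, R1), (addr.id, R3), (addr.zip, R1), (codes, R1), (primary, R1), (primary, R3), (severity, R5)]; decoded: FAILS_AT (addr, R1)
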